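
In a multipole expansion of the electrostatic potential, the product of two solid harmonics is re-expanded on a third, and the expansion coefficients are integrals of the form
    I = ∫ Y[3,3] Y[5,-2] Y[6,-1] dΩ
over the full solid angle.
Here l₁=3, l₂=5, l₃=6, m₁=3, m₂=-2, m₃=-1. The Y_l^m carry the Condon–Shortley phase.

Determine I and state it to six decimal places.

m-sum 0 ✓  L=14 even ✓  2≤6≤8 ✓
Π(2lᵢ+1) = 7×11×13 = 1001
triangle coeff Δ(3,5,6) = 1/675675
Σ_t [0,2]: t=0:+1/8640 t=1:−1/2304 t=2:+1/8640 = -7/34560
(3j)²=7/429 [(3 5 6; 0 0 0)], sign=-1
Σ_t [0,0]: t=0:+1/34560 = 1/34560
(3j)²=7/429 [(3 5 6; 3 -2 -1)], sign=-1
⇒ 4πI² = 343/1287
I = (+1)√(343/1287/(4π)) = 0.14563067

0.145631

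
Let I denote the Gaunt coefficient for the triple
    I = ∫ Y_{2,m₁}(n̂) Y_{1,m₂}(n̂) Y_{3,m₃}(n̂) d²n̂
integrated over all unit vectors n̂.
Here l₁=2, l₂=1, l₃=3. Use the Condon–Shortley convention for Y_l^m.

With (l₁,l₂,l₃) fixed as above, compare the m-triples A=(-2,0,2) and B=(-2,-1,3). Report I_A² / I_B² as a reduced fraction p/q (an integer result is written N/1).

1/3

Same 2,1,3: normalisation and zero-m 3j drop out of the ratio.
A: Δ: 0! 4! 2! / 7! → 1/105; sum: t=0:+1/24 = 1/24; 3j²(2 1 3; -2 0 2) = Δ·Π!·Σ² = 1/21  (sign -1)
B: Δ: 0! 4! 2! / 7! → 1/105; sum: t=0:+1/48 = 1/48; 3j²(2 1 3; -2 -1 3) = Δ·Π!·Σ² = 1/7  (sign +1)
I_A²/I_B² = (1/21)/(1/7) = 1/3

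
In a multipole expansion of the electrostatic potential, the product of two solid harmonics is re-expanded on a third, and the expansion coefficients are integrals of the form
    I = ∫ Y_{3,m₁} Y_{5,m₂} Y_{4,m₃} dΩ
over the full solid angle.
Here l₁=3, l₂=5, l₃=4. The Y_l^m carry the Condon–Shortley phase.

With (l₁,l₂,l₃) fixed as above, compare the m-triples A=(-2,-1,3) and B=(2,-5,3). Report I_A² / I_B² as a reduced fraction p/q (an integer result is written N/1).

l's match ⇒ only the (l;m) 3-j factors differ between A and B.
A: triangle coeff Δ(3,5,4) = 1/180180; Σ_t [3,4]: t=3:−1/1440 t=4:+1/17280 = -11/17280; (3j)²=11/468 [(3 5 4; -2 -1 3)], sign=+1
B: triangle coeff Δ(3,5,4) = 1/180180; Σ_t [0,0]: t=0:+1/17280 = 1/17280; (3j)²=35/858 [(3 5 4; 2 -5 3)], sign=-1
I_A²/I_B² = (11/468)/(35/858) = 121/210

121/210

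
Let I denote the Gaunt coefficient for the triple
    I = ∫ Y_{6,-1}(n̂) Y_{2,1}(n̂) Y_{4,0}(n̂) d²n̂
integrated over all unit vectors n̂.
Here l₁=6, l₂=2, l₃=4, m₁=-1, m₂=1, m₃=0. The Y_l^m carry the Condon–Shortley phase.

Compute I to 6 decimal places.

-0.210395

Checks pass: Σm=0; 12 even; l₃=4∈[4,8].
(2·6+1)(2·2+1)(2·4+1) = 585
Δ: 4! 8! 0! / 13! → 1/6435
sum: t=2:+1/2304 = 1/2304
3j²(6 2 4; 0 0 0) = Δ·Π!·Σ² = 5/143  (sign +1)
sum: t=3:−1/3456 = -1/3456
3j²(6 2 4; -1 1 0) = Δ·Π!·Σ² = 35/1287  (sign -1)
combine: 4πI² = 585·5/143·35/1287 = 875/1573
take √, sign -1: I = -0.21039467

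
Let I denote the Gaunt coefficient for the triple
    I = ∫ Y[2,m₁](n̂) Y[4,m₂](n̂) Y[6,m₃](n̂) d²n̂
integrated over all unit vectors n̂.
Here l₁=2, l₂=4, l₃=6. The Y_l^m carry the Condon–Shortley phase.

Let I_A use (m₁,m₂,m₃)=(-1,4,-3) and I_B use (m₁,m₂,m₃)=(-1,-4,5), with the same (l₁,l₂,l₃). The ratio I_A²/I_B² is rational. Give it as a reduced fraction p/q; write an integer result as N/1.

Same 2,4,6: normalisation and zero-m 3j drop out of the ratio.
A: Δ: 0! 4! 8! / 13! → 1/6435; sum: t=0:+1/241920 = 1/241920; 3j²(2 4 6; -1 4 -3) = Δ·Π!·Σ² = 1/715  (sign -1)
B: Δ: 0! 4! 8! / 13! → 1/6435; sum: t=0:+1/241920 = 1/241920; 3j²(2 4 6; -1 -4 5) = Δ·Π!·Σ² = 1/39  (sign -1)
I_A²/I_B² = (1/715)/(1/39) = 3/55

3/55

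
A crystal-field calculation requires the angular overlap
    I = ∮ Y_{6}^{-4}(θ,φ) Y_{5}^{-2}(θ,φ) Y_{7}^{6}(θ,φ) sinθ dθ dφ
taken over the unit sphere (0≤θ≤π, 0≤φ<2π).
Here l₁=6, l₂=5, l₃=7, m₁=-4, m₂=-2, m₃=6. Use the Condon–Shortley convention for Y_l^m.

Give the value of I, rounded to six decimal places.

m-sum 0 ✓  L=18 even ✓  1≤7≤11 ✓
Π(2lᵢ+1) = 13×11×15 = 2145
triangle coeff Δ(6,5,7) = 1/174594420
Σ_t [0,4]: t=0:+1/4147200 t=1:−1/207360 t=2:+1/82944 t=3:−1/207360 t=4:+1/4147200 = 1/345600
(3j)²=420/46189 [(6 5 7; 0 0 0)], sign=-1
Σ_t [2,3]: t=2:+1/19353600 t=3:−1/21772800 = 1/174182400
(3j)²=1/3876 [(6 5 7; -4 -2 6)], sign=-1
⇒ 4πI² = 525/104329
I = (+1)√(525/104329/(4π)) = 0.02001116

0.020011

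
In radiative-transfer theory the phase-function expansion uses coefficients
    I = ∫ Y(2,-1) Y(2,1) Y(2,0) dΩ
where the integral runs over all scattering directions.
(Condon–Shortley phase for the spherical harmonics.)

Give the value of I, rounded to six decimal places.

m-sum 0 ✓  L=6 even ✓  0≤2≤4 ✓
Π(2lᵢ+1) = 5×5×5 = 125
triangle coeff Δ(2,2,2) = 1/630
Σ_t [0,2]: t=0:+1/8 t=1:−1/1 t=2:+1/8 = -3/4
(3j)²=2/35 [(2 2 2; 0 0 0)], sign=-1
Σ_t [1,2]: t=1:−1/4 t=2:+1/2 = 1/4
(3j)²=1/70 [(2 2 2; -1 1 0)], sign=+1
⇒ 4πI² = 5/49
I = (-1)√(5/49/(4π)) = -0.09011188

-0.090112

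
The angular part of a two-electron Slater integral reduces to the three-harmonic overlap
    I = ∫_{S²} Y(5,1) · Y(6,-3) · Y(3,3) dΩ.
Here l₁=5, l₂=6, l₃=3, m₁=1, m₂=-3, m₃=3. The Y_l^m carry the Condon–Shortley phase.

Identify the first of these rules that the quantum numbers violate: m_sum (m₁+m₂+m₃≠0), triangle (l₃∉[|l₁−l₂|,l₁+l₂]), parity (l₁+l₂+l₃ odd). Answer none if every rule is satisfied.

m_sum

m₁+m₂+m₃ = 1 − 3 + 3 = 1  ✗
triangle: |5−6|=1 ≤ l₃=3 ≤ 5+6=11
parity: l₁+l₂+l₃ = 14 is even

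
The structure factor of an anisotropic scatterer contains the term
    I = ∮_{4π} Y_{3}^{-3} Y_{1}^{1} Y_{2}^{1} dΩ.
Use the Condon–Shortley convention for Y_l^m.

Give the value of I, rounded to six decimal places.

Σmᵢ = -1 ≠ 0, so the φ-integral vanishes; I = 0

0.000000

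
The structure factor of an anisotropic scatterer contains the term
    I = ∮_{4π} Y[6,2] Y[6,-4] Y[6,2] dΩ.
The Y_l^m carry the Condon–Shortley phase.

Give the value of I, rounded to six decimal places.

Rules hold: Σm=0, L=18 even, 0≤6≤12.
N = 13·13·13 = 2197
Δ = 6!·6!·6!/19! = 1/325909584
Racah Σ t=0..6: t=0:+1/373248000 t=1:−1/1728000 t=2:+1/110592 t=3:−1/46656 t=4:+1/110592 t=5:−1/1728000 t=6:+1/373248000 = -7/1555200
⇒ 3j(6 6 6; 0 0 0)² = 400/46189, sgn -1
Racah Σ t=0..2: t=0:+1/1658880 t=1:−1/518400 t=2:+1/1658880 = -1/1382400
⇒ 3j(6 6 6; 2 -4 2)² = 504/46189, sgn -1
4πI² = N·(3j₀)²·(3jₘ)² = 2620800/12623809
I = +1·√(0.207608/4π) = 0.12853364

0.128534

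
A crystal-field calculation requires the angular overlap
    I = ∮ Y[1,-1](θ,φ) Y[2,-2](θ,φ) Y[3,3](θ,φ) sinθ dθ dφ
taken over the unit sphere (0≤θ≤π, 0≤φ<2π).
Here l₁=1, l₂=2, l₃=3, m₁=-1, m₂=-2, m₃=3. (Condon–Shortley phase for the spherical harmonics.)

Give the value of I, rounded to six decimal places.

-0.319865

Checks pass: Σm=0; 6 even; l₃=3∈[1,3].
(2·1+1)(2·2+1)(2·3+1) = 105
Δ: 0! 2! 4! / 7! → 1/105
sum: t=0:+1/4 = 1/4
3j²(1 2 3; 0 0 0) = Δ·Π!·Σ² = 3/35  (sign -1)
sum: t=0:+1/48 = 1/48
3j²(1 2 3; -1 -2 3) = Δ·Π!·Σ² = 1/7  (sign +1)
combine: 4πI² = 105·3/35·1/7 = 9/7
take √, sign -1: I = -0.31986543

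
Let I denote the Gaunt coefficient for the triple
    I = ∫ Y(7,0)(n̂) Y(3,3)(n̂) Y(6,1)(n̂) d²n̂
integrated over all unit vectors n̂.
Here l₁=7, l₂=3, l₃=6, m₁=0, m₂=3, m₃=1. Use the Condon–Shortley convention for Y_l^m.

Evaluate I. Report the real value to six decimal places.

0.000000

0 + 3 + 1 = 4 ≠ 0: azimuthal integral kills it; I = 0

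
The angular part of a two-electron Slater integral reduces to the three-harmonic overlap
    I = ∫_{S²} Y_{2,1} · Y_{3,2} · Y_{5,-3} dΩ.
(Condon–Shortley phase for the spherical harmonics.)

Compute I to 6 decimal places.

-0.253584

m-sum 0 ✓  L=10 even ✓  1≤5≤5 ✓
Π(2lᵢ+1) = 5×7×11 = 385
triangle coeff Δ(2,3,5) = 1/2310
Σ_t [0,0]: t=0:+1/144 = 1/144
(3j)²=10/231 [(2 3 5; 0 0 0)], sign=-1
Σ_t [0,0]: t=0:+1/720 = 1/720
(3j)²=8/165 [(2 3 5; 1 2 -3)], sign=+1
⇒ 4πI² = 80/99
I = (-1)√(80/99/(4π)) = -0.25358436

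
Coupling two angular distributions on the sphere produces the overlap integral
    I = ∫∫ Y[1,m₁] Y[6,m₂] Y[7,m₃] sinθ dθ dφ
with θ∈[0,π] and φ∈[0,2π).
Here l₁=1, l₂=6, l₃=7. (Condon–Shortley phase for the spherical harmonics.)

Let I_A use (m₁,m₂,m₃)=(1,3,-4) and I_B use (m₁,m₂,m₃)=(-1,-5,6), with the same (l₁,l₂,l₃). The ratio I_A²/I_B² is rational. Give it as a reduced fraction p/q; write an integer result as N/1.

55/78

l's match ⇒ only the (l;m) 3-j factors differ between A and B.
A: triangle coeff Δ(1,6,7) = 1/1365; Σ_t [0,0]: t=0:+1/4354560 = 1/4354560; (3j)²=11/273 [(1 6 7; 1 3 -4)], sign=-1
B: triangle coeff Δ(1,6,7) = 1/1365; Σ_t [0,0]: t=0:+1/79833600 = 1/79833600; (3j)²=2/35 [(1 6 7; -1 -5 6)], sign=-1
I_A²/I_B² = (11/273)/(2/35) = 55/78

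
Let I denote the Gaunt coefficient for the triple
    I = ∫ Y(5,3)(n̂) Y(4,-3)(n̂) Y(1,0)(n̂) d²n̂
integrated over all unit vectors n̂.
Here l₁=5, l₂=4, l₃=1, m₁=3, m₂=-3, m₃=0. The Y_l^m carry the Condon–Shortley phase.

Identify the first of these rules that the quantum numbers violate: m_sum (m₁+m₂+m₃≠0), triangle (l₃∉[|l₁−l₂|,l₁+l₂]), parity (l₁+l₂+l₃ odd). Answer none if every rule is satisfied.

none

m₁+m₂+m₃ = 3 − 3 + 0 = 0  ✓
triangle: |5−4|=1 ≤ l₃=1 ≤ 5+4=9  ✓
parity: l₁+l₂+l₃ = 10 is even  ✓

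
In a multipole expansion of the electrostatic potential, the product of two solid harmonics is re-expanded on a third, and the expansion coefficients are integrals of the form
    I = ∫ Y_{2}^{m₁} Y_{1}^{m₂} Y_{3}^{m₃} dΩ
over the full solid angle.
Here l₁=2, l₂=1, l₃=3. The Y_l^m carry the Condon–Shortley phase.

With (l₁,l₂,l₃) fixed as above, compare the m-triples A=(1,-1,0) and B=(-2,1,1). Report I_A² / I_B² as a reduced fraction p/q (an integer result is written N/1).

Shared (l₁,l₂,l₃)=(2,1,3): N and (l;000)² cancel in I_A²/I_B².
A: Δ = 0!·4!·2!/7! = 1/105; Racah Σ t=0..0: t=0:+1/12 = 1/12; ⇒ 3j(2 1 3; 1 -1 0)² = 1/35, sgn -1
B: Δ = 0!·4!·2!/7! = 1/105; Racah Σ t=0..0: t=0:+1/48 = 1/48; ⇒ 3j(2 1 3; -2 1 1)² = 1/105, sgn +1
I_A²/I_B² = (1/35)/(1/105) = 3/1

3/1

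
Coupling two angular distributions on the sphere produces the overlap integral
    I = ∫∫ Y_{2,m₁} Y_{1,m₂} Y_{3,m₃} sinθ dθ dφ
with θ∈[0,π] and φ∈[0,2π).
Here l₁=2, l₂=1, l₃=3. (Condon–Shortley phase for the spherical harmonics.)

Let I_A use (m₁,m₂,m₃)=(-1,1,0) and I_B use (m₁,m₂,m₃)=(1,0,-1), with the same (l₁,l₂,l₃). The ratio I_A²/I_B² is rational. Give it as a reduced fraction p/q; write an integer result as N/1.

3/8

Same 2,1,3: normalisation and zero-m 3j drop out of the ratio.
A: Δ: 0! 4! 2! / 7! → 1/105; sum: t=0:+1/12 = 1/12; 3j²(2 1 3; -1 1 0) = Δ·Π!·Σ² = 1/35  (sign -1)
B: Δ: 0! 4! 2! / 7! → 1/105; sum: t=0:+1/6 = 1/6; 3j²(2 1 3; 1 0 -1) = Δ·Π!·Σ² = 8/105  (sign +1)
I_A²/I_B² = (1/35)/(8/105) = 3/8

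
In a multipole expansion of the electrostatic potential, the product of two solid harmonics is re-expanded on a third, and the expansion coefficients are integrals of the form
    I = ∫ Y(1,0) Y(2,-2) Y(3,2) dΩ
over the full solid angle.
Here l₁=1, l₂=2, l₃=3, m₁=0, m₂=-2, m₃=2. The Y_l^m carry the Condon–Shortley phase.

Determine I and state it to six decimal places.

0.184674

Checks pass: Σm=0; 6 even; l₃=3∈[1,3].
(2·1+1)(2·2+1)(2·3+1) = 105
Δ: 0! 2! 4! / 7! → 1/105
sum: t=0:+1/4 = 1/4
3j²(1 2 3; 0 0 0) = Δ·Π!·Σ² = 3/35  (sign -1)
sum: t=0:+1/24 = 1/24
3j²(1 2 3; 0 -2 2) = Δ·Π!·Σ² = 1/21  (sign -1)
combine: 4πI² = 105·3/35·1/21 = 3/7
take √, sign +1: I = 0.18467439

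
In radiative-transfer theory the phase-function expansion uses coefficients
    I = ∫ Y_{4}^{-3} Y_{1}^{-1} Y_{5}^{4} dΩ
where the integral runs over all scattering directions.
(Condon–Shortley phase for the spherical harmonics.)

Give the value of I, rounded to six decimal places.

Checks pass: Σm=0; 10 even; l₃=5∈[3,5].
(2·4+1)(2·1+1)(2·5+1) = 297
Δ: 0! 8! 2! / 11! → 1/495
sum: t=0:+1/576 = 1/576
3j²(4 1 5; 0 0 0) = Δ·Π!·Σ² = 5/99  (sign -1)
sum: t=0:+1/10080 = 1/10080
3j²(4 1 5; -3 -1 4) = Δ·Π!·Σ² = 4/55  (sign -1)
combine: 4πI² = 297·5/99·4/55 = 12/11
take √, sign +1: I = 0.29463840

0.294638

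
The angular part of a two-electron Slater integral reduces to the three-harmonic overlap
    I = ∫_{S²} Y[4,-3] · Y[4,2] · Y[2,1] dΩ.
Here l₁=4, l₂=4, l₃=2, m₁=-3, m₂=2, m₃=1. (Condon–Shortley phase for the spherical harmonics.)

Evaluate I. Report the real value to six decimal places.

-0.187702

Checks pass: Σm=0; 10 even; l₃=2∈[0,8].
(2·4+1)(2·4+1)(2·2+1) = 405
Δ: 6! 2! 2! / 11! → 1/13860
sum: t=2:+1/192 t=3:−1/36 t=4:+1/192 = -5/288
3j²(4 4 2; 0 0 0) = Δ·Π!·Σ² = 20/693  (sign -1)
sum: t=5:−1/240 t=6:+1/1440 = -1/288
3j²(4 4 2; -3 2 1) = Δ·Π!·Σ² = 5/132  (sign +1)
combine: 4πI² = 405·20/693·5/132 = 375/847
take √, sign -1: I = -0.18770204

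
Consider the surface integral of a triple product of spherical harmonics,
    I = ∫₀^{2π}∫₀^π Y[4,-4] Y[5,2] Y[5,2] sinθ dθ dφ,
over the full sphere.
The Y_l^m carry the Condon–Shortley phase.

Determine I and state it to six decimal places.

m-sum 0 ✓  L=14 even ✓  1≤5≤9 ✓
Π(2lᵢ+1) = 9×11×11 = 1089
triangle coeff Δ(4,5,5) = 1/3153150
Σ_t [0,4]: t=0:+1/69120 t=1:−1/1728 t=2:+1/576 t=3:−1/1728 t=4:+1/69120 = 7/11520
(3j)²=2/143 [(4 5 5; 0 0 0)], sign=-1
Σ_t [4,4]: t=4:+1/20736 = 1/20736
(3j)²=35/1287 [(4 5 5; -4 2 2)], sign=-1
⇒ 4πI² = 70/169
I = (+1)√(70/169/(4π)) = 0.18155187

0.181552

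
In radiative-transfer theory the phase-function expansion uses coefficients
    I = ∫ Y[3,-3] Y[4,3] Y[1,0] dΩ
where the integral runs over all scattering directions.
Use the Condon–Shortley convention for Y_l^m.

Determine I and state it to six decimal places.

Checks pass: Σm=0; 8 even; l₃=1∈[1,7].
(2·3+1)(2·4+1)(2·1+1) = 189
Δ: 6! 0! 2! / 9! → 1/252
sum: t=3:−1/36 = -1/36
3j²(3 4 1; 0 0 0) = Δ·Π!·Σ² = 4/63  (sign +1)
sum: t=6:+1/720 = 1/720
3j²(3 4 1; -3 3 0) = Δ·Π!·Σ² = 1/36  (sign -1)
combine: 4πI² = 189·4/63·1/36 = 1/3
take √, sign -1: I = -0.16286750

-0.162868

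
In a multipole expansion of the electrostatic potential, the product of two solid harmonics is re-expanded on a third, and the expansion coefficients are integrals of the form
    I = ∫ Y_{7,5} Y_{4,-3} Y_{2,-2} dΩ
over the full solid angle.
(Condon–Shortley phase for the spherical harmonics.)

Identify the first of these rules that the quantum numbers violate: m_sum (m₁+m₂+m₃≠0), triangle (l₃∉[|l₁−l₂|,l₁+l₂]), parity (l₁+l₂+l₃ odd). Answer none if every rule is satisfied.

triangle

azimuthal sum: 5 − 3 − 2 = 0  ✓
3 ≤ 2 ≤ 11 (triangle on l)  ✗
L = 7 + 4 + 2 = 13 (odd)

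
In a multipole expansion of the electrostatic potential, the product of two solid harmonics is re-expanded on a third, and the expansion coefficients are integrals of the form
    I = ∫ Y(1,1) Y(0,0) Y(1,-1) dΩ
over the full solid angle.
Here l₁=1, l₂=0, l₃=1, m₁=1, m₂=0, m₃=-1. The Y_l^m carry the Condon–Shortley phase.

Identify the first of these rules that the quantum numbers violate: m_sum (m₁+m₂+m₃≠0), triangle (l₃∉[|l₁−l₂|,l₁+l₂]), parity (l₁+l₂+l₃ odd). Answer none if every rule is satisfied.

Σmᵢ = 0  ✓
l₃∈[|l₁−l₂|,l₁+l₂]=[1,1], have l₃=1  ✓
Σlᵢ = 2 ⇒ even  ✓

none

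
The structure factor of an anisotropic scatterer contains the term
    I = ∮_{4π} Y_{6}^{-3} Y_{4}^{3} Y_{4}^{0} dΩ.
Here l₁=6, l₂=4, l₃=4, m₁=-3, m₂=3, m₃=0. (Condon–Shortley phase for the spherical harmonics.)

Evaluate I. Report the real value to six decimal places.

0.123195

m-sum 0 ✓  L=14 even ✓  2≤4≤10 ✓
Π(2lᵢ+1) = 13×9×9 = 1053
triangle coeff Δ(6,4,4) = 1/1261260
Σ_t [2,4]: t=2:+1/4608 t=3:−1/1296 t=4:+1/4608 = -7/20736
(3j)²=20/1287 [(6 4 4; 0 0 0)], sign=-1
Σ_t [5,6]: t=5:−1/11520 t=6:+1/25920 = -1/20736
(3j)²=5/429 [(6 4 4; -3 3 0)], sign=-1
⇒ 4πI² = 300/1573
I = (+1)√(300/1573/(4π)) = 0.12319450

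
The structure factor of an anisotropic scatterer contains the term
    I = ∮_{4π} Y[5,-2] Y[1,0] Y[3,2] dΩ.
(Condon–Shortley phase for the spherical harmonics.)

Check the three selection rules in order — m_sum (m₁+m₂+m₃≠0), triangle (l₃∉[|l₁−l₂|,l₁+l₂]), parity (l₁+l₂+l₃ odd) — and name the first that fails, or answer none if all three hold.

Σmᵢ = 0  ✓
l₃∈[|l₁−l₂|,l₁+l₂]=[4,6], have l₃=3  ✗
Σlᵢ = 9 ⇒ odd

triangle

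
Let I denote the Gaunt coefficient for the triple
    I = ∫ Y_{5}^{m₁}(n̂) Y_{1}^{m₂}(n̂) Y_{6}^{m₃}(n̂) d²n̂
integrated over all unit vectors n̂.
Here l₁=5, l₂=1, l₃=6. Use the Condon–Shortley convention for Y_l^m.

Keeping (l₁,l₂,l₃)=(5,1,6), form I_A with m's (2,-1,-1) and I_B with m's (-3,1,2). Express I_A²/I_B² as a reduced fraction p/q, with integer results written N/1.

Shared (l₁,l₂,l₃)=(5,1,6): N and (l;000)² cancel in I_A²/I_B².
A: Δ = 0!·10!·2!/13! = 1/858; Racah Σ t=0..0: t=0:+1/60480 = 1/60480; ⇒ 3j(5 1 6; 2 -1 -1)² = 5/429, sgn -1
B: Δ = 0!·10!·2!/13! = 1/858; Racah Σ t=0..0: t=0:+1/161280 = 1/161280; ⇒ 3j(5 1 6; -3 1 2)² = 1/143, sgn +1
I_A²/I_B² = (5/429)/(1/143) = 5/3

5/3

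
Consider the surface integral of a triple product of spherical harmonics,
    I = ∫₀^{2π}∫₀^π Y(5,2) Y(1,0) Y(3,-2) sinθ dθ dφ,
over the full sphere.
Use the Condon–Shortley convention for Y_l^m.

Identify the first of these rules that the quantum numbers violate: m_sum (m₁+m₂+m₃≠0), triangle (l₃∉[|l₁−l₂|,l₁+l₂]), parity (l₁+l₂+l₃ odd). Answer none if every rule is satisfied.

Σmᵢ = 0  ✓
l₃∈[|l₁−l₂|,l₁+l₂]=[4,6], have l₃=3  ✗
Σlᵢ = 9 ⇒ odd

triangle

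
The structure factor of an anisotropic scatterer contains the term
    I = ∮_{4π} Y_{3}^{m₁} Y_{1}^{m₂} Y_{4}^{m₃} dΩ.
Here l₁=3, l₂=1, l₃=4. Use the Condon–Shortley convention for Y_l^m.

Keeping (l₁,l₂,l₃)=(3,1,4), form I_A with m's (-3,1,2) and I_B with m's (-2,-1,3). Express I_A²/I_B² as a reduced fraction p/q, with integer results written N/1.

1/21

l's match ⇒ only the (l;m) 3-j factors differ between A and B.
A: triangle coeff Δ(3,1,4) = 1/252; Σ_t [0,0]: t=0:+1/1440 = 1/1440; (3j)²=1/252 [(3 1 4; -3 1 2)], sign=+1
B: triangle coeff Δ(3,1,4) = 1/252; Σ_t [0,0]: t=0:+1/240 = 1/240; (3j)²=1/12 [(3 1 4; -2 -1 3)], sign=-1
I_A²/I_B² = (1/252)/(1/12) = 1/21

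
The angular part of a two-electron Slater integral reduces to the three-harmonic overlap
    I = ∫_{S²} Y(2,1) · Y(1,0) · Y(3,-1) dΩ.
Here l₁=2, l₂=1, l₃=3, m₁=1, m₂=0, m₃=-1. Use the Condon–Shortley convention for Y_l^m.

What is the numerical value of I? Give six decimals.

-0.233597

Rules hold: Σm=0, L=6 even, 1≤3≤3.
N = 5·3·7 = 105
Δ = 0!·4!·2!/7! = 1/105
Racah Σ t=0..0: t=0:+1/4 = 1/4
⇒ 3j(2 1 3; 0 0 0)² = 3/35, sgn -1
Racah Σ t=0..0: t=0:+1/6 = 1/6
⇒ 3j(2 1 3; 1 0 -1)² = 8/105, sgn +1
4πI² = N·(3j₀)²·(3jₘ)² = 24/35
I = -1·√(0.685714/4π) = -0.23359668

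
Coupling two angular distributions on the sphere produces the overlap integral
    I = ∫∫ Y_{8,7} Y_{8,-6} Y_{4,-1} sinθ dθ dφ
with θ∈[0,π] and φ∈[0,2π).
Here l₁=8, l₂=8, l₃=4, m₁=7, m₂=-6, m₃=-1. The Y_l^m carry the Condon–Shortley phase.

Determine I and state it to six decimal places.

0.109103

Checks pass: Σm=0; 20 even; l₃=4∈[0,16].
(2·8+1)(2·8+1)(2·4+1) = 2601
Δ: 12! 4! 4! / 21! → 1/185175900
sum: t=4:+1/557383680 t=5:−1/21772800 t=6:+1/8294400 t=7:−1/21772800 t=8:+1/557383680 = 1/30965760
3j²(8 8 4; 0 0 0) = Δ·Π!·Σ² = 36/4199  (sign +1)
sum: t=0:+1/11496038400 t=1:−1/5748019200 = -1/11496038400
3j²(8 8 4; 7 -6 -1) = Δ·Π!·Σ² = 13/1938  (sign +1)
combine: 4πI² = 2601·36/4199·13/1938 = 54/361
take √, sign +1: I = 0.10910342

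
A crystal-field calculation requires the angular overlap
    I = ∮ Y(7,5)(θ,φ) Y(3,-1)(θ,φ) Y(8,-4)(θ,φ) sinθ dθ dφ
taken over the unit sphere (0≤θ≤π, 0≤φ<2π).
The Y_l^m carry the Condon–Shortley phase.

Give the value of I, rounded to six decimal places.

m-sum 0 ✓  L=18 even ✓  4≤8≤10 ✓
Π(2lᵢ+1) = 15×7×17 = 1785
triangle coeff Δ(7,3,8) = 1/5290740
Σ_t [0,2]: t=0:+1/7257600 t=1:−1/2073600 t=2:+1/7257600 = -1/4838400
(3j)²=252/20995 [(7 3 8; 0 0 0)], sign=-1
Σ_t [0,2]: t=0:+1/58060800 t=1:−1/239500800 t=2:+1/22992076800 = 43/3284582400
(3j)²=12943/755820 [(7 3 8; 5 -1 -4)], sign=+1
⇒ 4πI² = 1902621/5185765
I = (-1)√(1902621/5185765/(4π)) = -0.17086960

-0.170870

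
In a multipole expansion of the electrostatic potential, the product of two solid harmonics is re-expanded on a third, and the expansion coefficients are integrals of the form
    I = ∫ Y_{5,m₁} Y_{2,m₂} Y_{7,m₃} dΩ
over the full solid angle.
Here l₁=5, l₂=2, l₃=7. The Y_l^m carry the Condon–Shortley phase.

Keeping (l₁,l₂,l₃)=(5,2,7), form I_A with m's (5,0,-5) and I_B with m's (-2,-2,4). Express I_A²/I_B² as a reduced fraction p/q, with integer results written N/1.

1/5

l's match ⇒ only the (l;m) 3-j factors differ between A and B.
A: triangle coeff Δ(5,2,7) = 1/15015; Σ_t [0,0]: t=0:+1/14515200 = 1/14515200; (3j)²=2/455 [(5 2 7; 5 0 -5)], sign=+1
B: triangle coeff Δ(5,2,7) = 1/15015; Σ_t [0,0]: t=0:+1/725760 = 1/725760; (3j)²=2/91 [(5 2 7; -2 -2 4)], sign=-1
I_A²/I_B² = (2/455)/(2/91) = 1/5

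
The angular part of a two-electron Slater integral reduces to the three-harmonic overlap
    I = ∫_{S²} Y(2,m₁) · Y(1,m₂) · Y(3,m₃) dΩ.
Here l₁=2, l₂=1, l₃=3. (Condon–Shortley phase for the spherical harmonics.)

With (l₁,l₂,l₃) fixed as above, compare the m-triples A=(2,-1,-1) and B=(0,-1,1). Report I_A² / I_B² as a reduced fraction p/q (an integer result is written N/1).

Same 2,1,3: normalisation and zero-m 3j drop out of the ratio.
A: Δ: 0! 4! 2! / 7! → 1/105; sum: t=0:+1/48 = 1/48; 3j²(2 1 3; 2 -1 -1) = Δ·Π!·Σ² = 1/105  (sign +1)
B: Δ: 0! 4! 2! / 7! → 1/105; sum: t=0:+1/8 = 1/8; 3j²(2 1 3; 0 -1 1) = Δ·Π!·Σ² = 2/35  (sign +1)
I_A²/I_B² = (1/105)/(2/35) = 1/6

1/6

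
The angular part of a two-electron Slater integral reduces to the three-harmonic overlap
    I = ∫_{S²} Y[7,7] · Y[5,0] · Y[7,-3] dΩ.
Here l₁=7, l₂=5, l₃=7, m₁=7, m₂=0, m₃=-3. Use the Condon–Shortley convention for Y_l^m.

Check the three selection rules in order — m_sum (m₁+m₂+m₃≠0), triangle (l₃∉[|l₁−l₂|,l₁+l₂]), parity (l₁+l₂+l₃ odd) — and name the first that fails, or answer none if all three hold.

m_sum

azimuthal sum: 7 + 0 − 3 = 4  ✗
2 ≤ 7 ≤ 12 (triangle on l)
L = 7 + 5 + 7 = 19 (odd)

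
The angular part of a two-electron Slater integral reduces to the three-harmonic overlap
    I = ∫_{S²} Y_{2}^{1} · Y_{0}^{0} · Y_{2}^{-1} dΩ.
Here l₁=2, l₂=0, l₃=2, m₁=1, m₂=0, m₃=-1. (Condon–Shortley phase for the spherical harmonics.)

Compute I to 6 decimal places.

-0.282095

m-sum 0 ✓  L=4 even ✓  2≤2≤2 ✓
Π(2lᵢ+1) = 5×1×5 = 25
triangle coeff Δ(2,0,2) = 1/5
Σ_t [0,0]: t=0:+1/4 = 1/4
(3j)²=1/5 [(2 0 2; 0 0 0)], sign=+1
Σ_t [0,0]: t=0:+1/6 = 1/6
(3j)²=1/5 [(2 0 2; 1 0 -1)], sign=-1
⇒ 4πI² = 1/1
I = (-1)√(1/1/(4π)) = -0.28209479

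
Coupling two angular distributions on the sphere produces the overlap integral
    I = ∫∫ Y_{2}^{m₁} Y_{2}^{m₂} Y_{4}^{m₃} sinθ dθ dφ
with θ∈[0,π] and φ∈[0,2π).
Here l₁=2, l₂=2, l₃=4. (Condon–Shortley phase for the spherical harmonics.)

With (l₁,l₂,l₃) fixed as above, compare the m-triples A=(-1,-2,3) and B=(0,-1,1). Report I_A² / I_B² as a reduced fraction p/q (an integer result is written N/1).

7/6

Same 2,2,4: normalisation and zero-m 3j drop out of the ratio.
A: Δ: 0! 4! 4! / 9! → 1/630; sum: t=0:+1/144 = 1/144; 3j²(2 2 4; -1 -2 3) = Δ·Π!·Σ² = 1/18  (sign -1)
B: Δ: 0! 4! 4! / 9! → 1/630; sum: t=0:+1/24 = 1/24; 3j²(2 2 4; 0 -1 1) = Δ·Π!·Σ² = 1/21  (sign -1)
I_A²/I_B² = (1/18)/(1/21) = 7/6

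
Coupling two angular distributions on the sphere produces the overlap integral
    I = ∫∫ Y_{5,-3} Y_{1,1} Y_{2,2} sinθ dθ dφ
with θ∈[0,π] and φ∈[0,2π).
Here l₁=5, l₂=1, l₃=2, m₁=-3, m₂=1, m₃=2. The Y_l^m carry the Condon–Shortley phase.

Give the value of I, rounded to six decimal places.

0.000000

|5−1|≤2≤5+1 violated ⇒ I = 0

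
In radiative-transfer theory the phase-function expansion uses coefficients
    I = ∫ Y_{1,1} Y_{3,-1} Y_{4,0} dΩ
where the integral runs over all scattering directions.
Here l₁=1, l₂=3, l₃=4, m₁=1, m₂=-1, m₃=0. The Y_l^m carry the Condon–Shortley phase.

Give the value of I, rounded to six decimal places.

Rules hold: Σm=0, L=8 even, 2≤4≤4.
N = 3·7·9 = 189
Δ = 0!·2!·6!/9! = 1/252
Racah Σ t=0..0: t=0:+1/36 = 1/36
⇒ 3j(1 3 4; 0 0 0)² = 4/63, sgn +1
Racah Σ t=0..0: t=0:+1/96 = 1/96
⇒ 3j(1 3 4; 1 -1 0)² = 1/42, sgn +1
4πI² = N·(3j₀)²·(3jₘ)² = 2/7
I = +1·√(0.285714/4π) = 0.15078601

0.150786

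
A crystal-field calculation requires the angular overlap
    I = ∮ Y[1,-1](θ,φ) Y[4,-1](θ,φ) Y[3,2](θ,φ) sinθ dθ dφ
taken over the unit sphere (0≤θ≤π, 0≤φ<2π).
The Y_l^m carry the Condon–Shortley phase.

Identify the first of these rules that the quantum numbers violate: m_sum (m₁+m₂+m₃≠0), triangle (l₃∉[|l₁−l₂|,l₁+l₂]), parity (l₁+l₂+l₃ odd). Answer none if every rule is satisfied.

Σmᵢ = 0  ✓
l₃∈[|l₁−l₂|,l₁+l₂]=[3,5], have l₃=3  ✓
Σlᵢ = 8 ⇒ even  ✓

none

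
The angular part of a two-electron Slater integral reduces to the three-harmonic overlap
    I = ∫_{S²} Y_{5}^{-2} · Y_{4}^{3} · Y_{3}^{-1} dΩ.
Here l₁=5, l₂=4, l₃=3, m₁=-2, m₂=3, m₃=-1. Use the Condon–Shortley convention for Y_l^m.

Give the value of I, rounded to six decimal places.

m-sum 0 ✓  L=12 even ✓  1≤3≤9 ✓
Π(2lᵢ+1) = 11×9×7 = 693
triangle coeff Δ(5,4,3) = 1/180180
Σ_t [2,4]: t=2:+1/576 t=3:−1/144 t=4:+1/576 = -1/288
(3j)²=20/1001 [(5 4 3; 0 0 0)], sign=+1
Σ_t [5,6]: t=5:−1/960 t=6:+1/4320 = -7/8640
(3j)²=343/12870 [(5 4 3; -2 3 -1)], sign=-1
⇒ 4πI² = 686/1859
I = (-1)√(686/1859/(4π)) = -0.17136315

-0.171363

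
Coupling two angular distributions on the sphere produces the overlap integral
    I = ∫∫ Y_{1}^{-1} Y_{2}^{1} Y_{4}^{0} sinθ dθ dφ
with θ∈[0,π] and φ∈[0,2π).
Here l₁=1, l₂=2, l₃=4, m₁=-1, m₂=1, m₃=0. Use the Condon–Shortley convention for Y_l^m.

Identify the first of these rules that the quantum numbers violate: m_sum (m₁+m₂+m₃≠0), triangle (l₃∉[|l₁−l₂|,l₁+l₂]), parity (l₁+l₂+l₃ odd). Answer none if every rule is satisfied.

triangle

m₁+m₂+m₃ = -1 + 1 + 0 = 0  ✓
triangle: |1−2|=1 ≤ l₃=4 ≤ 1+2=3  ✗
parity: l₁+l₂+l₃ = 7 is odd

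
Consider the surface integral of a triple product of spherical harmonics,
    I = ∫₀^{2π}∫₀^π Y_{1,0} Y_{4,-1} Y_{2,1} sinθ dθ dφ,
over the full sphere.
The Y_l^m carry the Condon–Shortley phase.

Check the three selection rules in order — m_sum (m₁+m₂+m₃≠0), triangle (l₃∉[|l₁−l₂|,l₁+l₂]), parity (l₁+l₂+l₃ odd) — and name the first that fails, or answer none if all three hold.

triangle

m₁+m₂+m₃ = 0 − 1 + 1 = 0  ✓
triangle: |1−4|=3 ≤ l₃=2 ≤ 1+4=5  ✗
parity: l₁+l₂+l₃ = 7 is odd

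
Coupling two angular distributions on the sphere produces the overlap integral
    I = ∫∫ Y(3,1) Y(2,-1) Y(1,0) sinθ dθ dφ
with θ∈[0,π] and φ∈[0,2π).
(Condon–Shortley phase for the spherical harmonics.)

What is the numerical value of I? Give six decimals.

-0.233597

Checks pass: Σm=0; 6 even; l₃=1∈[1,5].
(2·3+1)(2·2+1)(2·1+1) = 105
Δ: 4! 2! 0! / 7! → 1/105
sum: t=2:+1/4 = 1/4
3j²(3 2 1; 0 0 0) = Δ·Π!·Σ² = 3/35  (sign -1)
sum: t=1:−1/6 = -1/6
3j²(3 2 1; 1 -1 0) = Δ·Π!·Σ² = 8/105  (sign +1)
combine: 4πI² = 105·3/35·8/105 = 24/35
take √, sign -1: I = -0.23359668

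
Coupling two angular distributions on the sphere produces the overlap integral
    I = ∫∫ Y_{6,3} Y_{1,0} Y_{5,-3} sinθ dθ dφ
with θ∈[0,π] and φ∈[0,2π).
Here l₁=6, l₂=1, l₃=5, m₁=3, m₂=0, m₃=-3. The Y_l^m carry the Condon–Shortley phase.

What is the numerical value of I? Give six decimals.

-0.212310

Checks pass: Σm=0; 12 even; l₃=5∈[5,7].
(2·6+1)(2·1+1)(2·5+1) = 429
Δ: 2! 10! 0! / 13! → 1/858
sum: t=1:−1/14400 = -1/14400
3j²(6 1 5; 0 0 0) = Δ·Π!·Σ² = 6/143  (sign +1)
sum: t=1:−1/80640 = -1/80640
3j²(6 1 5; 3 0 -3) = Δ·Π!·Σ² = 9/286  (sign -1)
combine: 4πI² = 429·6/143·9/286 = 81/143
take √, sign -1: I = -0.21230956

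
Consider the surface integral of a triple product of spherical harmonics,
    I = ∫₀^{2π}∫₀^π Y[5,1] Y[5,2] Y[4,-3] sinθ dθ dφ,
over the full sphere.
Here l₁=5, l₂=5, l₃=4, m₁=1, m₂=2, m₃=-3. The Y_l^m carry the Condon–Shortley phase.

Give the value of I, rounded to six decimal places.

Rules hold: Σm=0, L=14 even, 0≤4≤10.
N = 11·11·9 = 1089
Δ = 6!·4!·4!/15! = 1/3153150
Racah Σ t=1..5: t=1:−1/69120 t=2:+1/1728 t=3:−1/576 t=4:+1/1728 t=5:−1/69120 = -7/11520
⇒ 3j(5 5 4; 0 0 0)² = 2/143, sgn -1
Racah Σ t=3..4: t=3:−1/5184 t=4:+1/6912 = -1/20736
⇒ 3j(5 5 4; 1 2 -3)² = 5/2574, sgn +1
4πI² = N·(3j₀)²·(3jₘ)² = 5/169
I = -1·√(0.0295858/4π) = -0.04852178

-0.048522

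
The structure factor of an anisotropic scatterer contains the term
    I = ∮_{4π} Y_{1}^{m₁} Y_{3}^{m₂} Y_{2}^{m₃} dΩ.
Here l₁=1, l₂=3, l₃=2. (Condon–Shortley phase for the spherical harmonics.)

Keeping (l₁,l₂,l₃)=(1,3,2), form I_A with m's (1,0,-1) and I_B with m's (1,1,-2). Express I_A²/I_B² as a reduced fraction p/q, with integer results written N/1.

3/1

Shared (l₁,l₂,l₃)=(1,3,2): N and (l;000)² cancel in I_A²/I_B².
A: Δ = 2!·0!·4!/7! = 1/105; Racah Σ t=0..0: t=0:+1/12 = 1/12; ⇒ 3j(1 3 2; 1 0 -1)² = 1/35, sgn -1
B: Δ = 2!·0!·4!/7! = 1/105; Racah Σ t=0..0: t=0:+1/48 = 1/48; ⇒ 3j(1 3 2; 1 1 -2)² = 1/105, sgn +1
I_A²/I_B² = (1/35)/(1/105) = 3/1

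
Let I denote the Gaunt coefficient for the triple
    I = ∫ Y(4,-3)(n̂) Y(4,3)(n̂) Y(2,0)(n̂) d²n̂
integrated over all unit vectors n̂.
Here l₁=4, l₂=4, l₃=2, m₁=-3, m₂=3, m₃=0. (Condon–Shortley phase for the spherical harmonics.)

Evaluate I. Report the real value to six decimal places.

m-sum 0 ✓  L=10 even ✓  0≤2≤8 ✓
Π(2lᵢ+1) = 9×9×5 = 405
triangle coeff Δ(4,4,2) = 1/13860
Σ_t [2,4]: t=2:+1/192 t=3:−1/36 t=4:+1/192 = -5/288
(3j)²=20/693 [(4 4 2; 0 0 0)], sign=-1
Σ_t [5,6]: t=5:−1/480 t=6:+1/720 = -1/1440
(3j)²=7/1980 [(4 4 2; -3 3 0)], sign=-1
⇒ 4πI² = 5/121
I = (+1)√(5/121/(4π)) = 0.05734392

0.057344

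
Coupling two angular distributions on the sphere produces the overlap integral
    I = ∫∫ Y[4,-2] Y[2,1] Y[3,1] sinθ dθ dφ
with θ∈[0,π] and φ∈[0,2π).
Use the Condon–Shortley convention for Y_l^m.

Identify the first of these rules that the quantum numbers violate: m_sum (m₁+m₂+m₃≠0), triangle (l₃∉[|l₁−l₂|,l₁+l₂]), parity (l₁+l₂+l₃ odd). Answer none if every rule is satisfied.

parity

Σmᵢ = 0  ✓
l₃∈[|l₁−l₂|,l₁+l₂]=[2,6], have l₃=3  ✓
Σlᵢ = 9 ⇒ odd  ✗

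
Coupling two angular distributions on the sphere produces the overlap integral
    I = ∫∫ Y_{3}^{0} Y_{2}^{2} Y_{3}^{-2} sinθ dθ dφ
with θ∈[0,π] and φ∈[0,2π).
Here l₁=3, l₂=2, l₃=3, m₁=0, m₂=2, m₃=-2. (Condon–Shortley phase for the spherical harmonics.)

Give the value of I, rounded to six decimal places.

-0.188063

m-sum 0 ✓  L=8 even ✓  1≤3≤5 ✓
Π(2lᵢ+1) = 7×5×7 = 245
triangle coeff Δ(3,2,3) = 1/3780
Σ_t [0,2]: t=0:+1/24 t=1:−1/4 t=2:+1/24 = -1/6
(3j)²=4/105 [(3 2 3; 0 0 0)], sign=+1
Σ_t [2,2]: t=2:+1/24 = 1/24
(3j)²=1/21 [(3 2 3; 0 2 -2)], sign=-1
⇒ 4πI² = 4/9
I = (-1)√(4/9/(4π)) = -0.18806319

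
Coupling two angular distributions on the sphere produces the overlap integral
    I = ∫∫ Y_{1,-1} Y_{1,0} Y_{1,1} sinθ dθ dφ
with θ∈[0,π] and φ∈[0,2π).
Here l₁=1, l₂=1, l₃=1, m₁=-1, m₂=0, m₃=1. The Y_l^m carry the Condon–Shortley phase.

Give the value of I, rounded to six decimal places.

Σlᵢ=3 odd — θ-integrand is odd under cosθ→−cosθ; I=0

0.000000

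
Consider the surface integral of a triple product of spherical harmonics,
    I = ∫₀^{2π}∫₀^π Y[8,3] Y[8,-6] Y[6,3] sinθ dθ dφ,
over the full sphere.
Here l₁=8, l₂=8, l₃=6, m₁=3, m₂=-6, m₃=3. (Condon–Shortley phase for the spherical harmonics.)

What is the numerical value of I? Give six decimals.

0.023718

Rules hold: Σm=0, L=22 even, 0≤6≤16.
N = 17·17·13 = 3757
Δ = 10!·6!·6!/23! = 1/13742520792
Racah Σ t=2..8: t=2:+1/41803776000 t=3:−1/435456000 t=4:+1/39813120 t=5:−1/18662400 t=6:+1/39813120 t=7:−1/435456000 t=8:+1/41803776000 = -11/1393459200
⇒ 3j(8 8 6; 0 0 0)² = 600/96577, sgn -1
Racah Σ t=0..2: t=0:+1/20901888000 t=1:−1/2090188800 t=2:+1/2090188800 = 1/20901888000
⇒ 3j(8 8 6; 3 -6 3)² = 9/29716, sgn -1
4πI² = N·(3j₀)²·(3jₘ)² = 1350/190969
I = +1·√(0.00706921/4π) = 0.02371813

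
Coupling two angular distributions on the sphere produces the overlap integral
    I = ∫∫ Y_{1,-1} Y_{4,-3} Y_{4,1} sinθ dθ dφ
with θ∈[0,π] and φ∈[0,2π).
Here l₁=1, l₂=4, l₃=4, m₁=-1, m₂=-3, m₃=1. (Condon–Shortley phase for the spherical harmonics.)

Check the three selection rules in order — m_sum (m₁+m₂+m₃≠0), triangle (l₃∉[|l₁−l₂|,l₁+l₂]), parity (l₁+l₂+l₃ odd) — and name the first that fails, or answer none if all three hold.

Σmᵢ = -3  ✗
l₃∈[|l₁−l₂|,l₁+l₂]=[3,5], have l₃=4
Σlᵢ = 9 ⇒ odd

m_sum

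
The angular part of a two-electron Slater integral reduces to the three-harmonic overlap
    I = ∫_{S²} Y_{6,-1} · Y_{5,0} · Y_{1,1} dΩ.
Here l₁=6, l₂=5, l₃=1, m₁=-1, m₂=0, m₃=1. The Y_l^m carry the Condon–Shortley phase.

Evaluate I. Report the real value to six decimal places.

m-sum 0 ✓  L=12 even ✓  1≤1≤11 ✓
Π(2lᵢ+1) = 13×11×3 = 429
triangle coeff Δ(6,5,1) = 1/858
Σ_t [5,5]: t=5:−1/14400 = -1/14400
(3j)²=6/143 [(6 5 1; 0 0 0)], sign=+1
Σ_t [5,5]: t=5:−1/28800 = -1/28800
(3j)²=7/286 [(6 5 1; -1 0 1)], sign=-1
⇒ 4πI² = 63/143
I = (-1)√(63/143/(4π)) = -0.18723944

-0.187239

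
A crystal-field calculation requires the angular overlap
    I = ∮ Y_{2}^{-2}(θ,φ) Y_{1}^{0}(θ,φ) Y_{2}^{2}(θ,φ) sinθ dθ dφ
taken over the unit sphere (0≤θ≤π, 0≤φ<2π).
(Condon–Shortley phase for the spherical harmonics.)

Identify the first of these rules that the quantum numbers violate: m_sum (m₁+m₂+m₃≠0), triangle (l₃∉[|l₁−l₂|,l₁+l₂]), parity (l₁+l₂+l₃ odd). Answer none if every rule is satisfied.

parity

m₁+m₂+m₃ = -2 + 0 + 2 = 0  ✓
triangle: |2−1|=1 ≤ l₃=2 ≤ 2+1=3  ✓
parity: l₁+l₂+l₃ = 5 is odd  ✗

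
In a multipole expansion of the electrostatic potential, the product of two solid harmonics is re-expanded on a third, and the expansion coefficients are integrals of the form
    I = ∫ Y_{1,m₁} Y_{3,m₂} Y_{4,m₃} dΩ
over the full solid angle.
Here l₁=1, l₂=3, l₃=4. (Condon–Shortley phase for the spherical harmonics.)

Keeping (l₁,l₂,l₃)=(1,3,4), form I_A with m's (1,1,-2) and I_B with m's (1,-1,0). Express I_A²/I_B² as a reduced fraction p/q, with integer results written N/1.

5/2

Shared (l₁,l₂,l₃)=(1,3,4): N and (l;000)² cancel in I_A²/I_B².
A: Δ = 0!·2!·6!/9! = 1/252; Racah Σ t=0..0: t=0:+1/96 = 1/96; ⇒ 3j(1 3 4; 1 1 -2)² = 5/84, sgn +1
B: Δ = 0!·2!·6!/9! = 1/252; Racah Σ t=0..0: t=0:+1/96 = 1/96; ⇒ 3j(1 3 4; 1 -1 0)² = 1/42, sgn +1
I_A²/I_B² = (5/84)/(1/42) = 5/2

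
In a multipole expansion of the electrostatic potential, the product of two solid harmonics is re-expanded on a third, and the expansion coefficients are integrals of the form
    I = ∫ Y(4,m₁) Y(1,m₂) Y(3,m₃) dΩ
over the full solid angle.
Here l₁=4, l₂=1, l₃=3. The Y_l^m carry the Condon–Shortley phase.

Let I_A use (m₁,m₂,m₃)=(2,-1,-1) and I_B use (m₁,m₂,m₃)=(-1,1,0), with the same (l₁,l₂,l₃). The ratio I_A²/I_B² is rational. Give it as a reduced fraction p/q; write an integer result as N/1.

l's match ⇒ only the (l;m) 3-j factors differ between A and B.
A: triangle coeff Δ(4,1,3) = 1/252; Σ_t [0,0]: t=0:+1/96 = 1/96; (3j)²=5/84 [(4 1 3; 2 -1 -1)], sign=+1
B: triangle coeff Δ(4,1,3) = 1/252; Σ_t [2,2]: t=2:+1/72 = 1/72; (3j)²=5/126 [(4 1 3; -1 1 0)], sign=-1
I_A²/I_B² = (5/84)/(5/126) = 3/2

3/2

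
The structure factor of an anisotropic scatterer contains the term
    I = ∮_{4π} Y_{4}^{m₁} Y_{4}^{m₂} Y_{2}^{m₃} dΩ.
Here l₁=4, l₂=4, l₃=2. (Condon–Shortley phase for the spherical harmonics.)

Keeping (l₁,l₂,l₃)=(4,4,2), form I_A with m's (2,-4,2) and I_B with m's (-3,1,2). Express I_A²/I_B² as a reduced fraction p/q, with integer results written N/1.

4/9

l's match ⇒ only the (l;m) 3-j factors differ between A and B.
A: triangle coeff Δ(4,4,2) = 1/13860; Σ_t [0,0]: t=0:+1/2880 = 1/2880; (3j)²=2/165 [(4 4 2; 2 -4 2)], sign=+1
B: triangle coeff Δ(4,4,2) = 1/13860; Σ_t [5,5]: t=5:−1/480 = -1/480; (3j)²=3/110 [(4 4 2; -3 1 2)], sign=-1
I_A²/I_B² = (2/165)/(3/110) = 4/9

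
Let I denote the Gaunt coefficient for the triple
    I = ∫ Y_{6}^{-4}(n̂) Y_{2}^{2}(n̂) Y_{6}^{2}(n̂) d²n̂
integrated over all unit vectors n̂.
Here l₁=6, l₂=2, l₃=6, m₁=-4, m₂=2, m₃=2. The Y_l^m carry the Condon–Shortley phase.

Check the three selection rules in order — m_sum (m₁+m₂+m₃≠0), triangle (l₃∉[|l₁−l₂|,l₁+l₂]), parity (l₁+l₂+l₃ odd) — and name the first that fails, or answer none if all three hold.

none

Σmᵢ = 0  ✓
l₃∈[|l₁−l₂|,l₁+l₂]=[4,8], have l₃=6  ✓
Σlᵢ = 14 ⇒ even  ✓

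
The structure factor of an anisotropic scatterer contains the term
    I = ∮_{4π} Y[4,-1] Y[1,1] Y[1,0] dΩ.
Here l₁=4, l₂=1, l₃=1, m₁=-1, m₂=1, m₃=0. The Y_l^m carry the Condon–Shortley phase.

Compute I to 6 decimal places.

0.000000

triangle: need 3≤l₃≤5, have 1; I=0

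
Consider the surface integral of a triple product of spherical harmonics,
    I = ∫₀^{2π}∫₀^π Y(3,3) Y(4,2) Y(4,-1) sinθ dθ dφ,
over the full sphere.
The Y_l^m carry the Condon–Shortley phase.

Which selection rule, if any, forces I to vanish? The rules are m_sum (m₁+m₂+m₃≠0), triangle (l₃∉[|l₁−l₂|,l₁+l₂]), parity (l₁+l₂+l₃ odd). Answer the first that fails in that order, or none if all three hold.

m_sum

azimuthal sum: 3 + 2 − 1 = 4  ✗
1 ≤ 4 ≤ 7 (triangle on l)
L = 3 + 4 + 4 = 11 (odd)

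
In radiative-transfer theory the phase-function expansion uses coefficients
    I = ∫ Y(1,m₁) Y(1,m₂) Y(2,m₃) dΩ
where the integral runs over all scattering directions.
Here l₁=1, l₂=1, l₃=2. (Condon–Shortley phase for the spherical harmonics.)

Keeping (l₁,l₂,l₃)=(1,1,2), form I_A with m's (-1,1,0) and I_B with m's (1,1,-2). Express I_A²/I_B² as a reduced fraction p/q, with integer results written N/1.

1/6

l's match ⇒ only the (l;m) 3-j factors differ between A and B.
A: triangle coeff Δ(1,1,2) = 1/30; Σ_t [0,0]: t=0:+1/4 = 1/4; (3j)²=1/30 [(1 1 2; -1 1 0)], sign=+1
B: triangle coeff Δ(1,1,2) = 1/30; Σ_t [0,0]: t=0:+1/4 = 1/4; (3j)²=1/5 [(1 1 2; 1 1 -2)], sign=+1
I_A²/I_B² = (1/30)/(1/5) = 1/6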